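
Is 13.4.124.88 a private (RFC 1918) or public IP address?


RFC 1918 private ranges:
  10.0.0.0/8 (10.0.0.0 - 10.255.255.255)
  172.16.0.0/12 (172.16.0.0 - 172.31.255.255)
  192.168.0.0/16 (192.168.0.0 - 192.168.255.255)
Public (not in any RFC 1918 range)


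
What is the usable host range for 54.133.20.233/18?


Network: 54.133.0.0
Broadcast: 54.133.63.255
First usable = network + 1
Last usable = broadcast - 1
Range: 54.133.0.1 to 54.133.63.254


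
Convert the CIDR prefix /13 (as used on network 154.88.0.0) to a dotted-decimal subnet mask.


/13 means 13 network bits, 19 host bits
Binary: 11111111111110000000000000000000
Mask: 255.248.0.0


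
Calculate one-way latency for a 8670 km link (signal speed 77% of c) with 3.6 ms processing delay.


Speed = 0.77 * 3e5 km/s = 231000 km/s
Propagation delay = 8670 / 231000 = 0.0375 s = 37.5325 ms
Processing delay = 3.6 ms
Total one-way latency = 41.1325 ms


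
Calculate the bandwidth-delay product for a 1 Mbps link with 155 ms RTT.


BDP = bandwidth * RTT
= 1 Mbps * 155 ms
= 1 * 1e6 * 155 / 1000 bits
= 155000 bits
= 19375 bytes
= 18.9209 KB
BDP = 155000 bits (19375 bytes)


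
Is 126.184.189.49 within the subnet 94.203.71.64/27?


Subnet network: 94.203.71.64
Test IP AND mask: 126.184.189.32
No, 126.184.189.49 is not in 94.203.71.64/27


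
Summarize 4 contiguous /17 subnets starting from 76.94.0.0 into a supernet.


Original prefix: /17
Number of subnets: 4 = 2^2
New prefix = 17 - 2 = 15
Supernet: 76.94.0.0/15


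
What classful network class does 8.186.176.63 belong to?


First octet: 8
Binary: 00001000
0xxxxxxx -> Class A (1-126)
Class A, default mask 255.0.0.0 (/8)


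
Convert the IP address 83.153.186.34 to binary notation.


83 = 01010011
153 = 10011001
186 = 10111010
34 = 00100010
Binary: 01010011.10011001.10111010.00100010


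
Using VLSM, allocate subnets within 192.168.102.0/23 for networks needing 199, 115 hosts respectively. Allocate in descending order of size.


199 hosts -> /24 (254 usable): 192.168.102.0/24
115 hosts -> /25 (126 usable): 192.168.103.0/25
Allocation: 192.168.102.0/24 (199 hosts, 254 usable); 192.168.103.0/25 (115 hosts, 126 usable)


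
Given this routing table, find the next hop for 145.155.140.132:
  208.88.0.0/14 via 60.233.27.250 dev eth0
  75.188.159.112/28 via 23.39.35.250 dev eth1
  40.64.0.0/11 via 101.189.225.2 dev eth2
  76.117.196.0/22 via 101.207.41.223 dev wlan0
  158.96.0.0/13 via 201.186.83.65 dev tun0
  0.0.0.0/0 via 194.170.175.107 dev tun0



Longest prefix match for 145.155.140.132:
  /14 208.88.0.0: no
  /28 75.188.159.112: no
  /11 40.64.0.0: no
  /22 76.117.196.0: no
  /13 158.96.0.0: no
  /0 0.0.0.0: MATCH
Selected: next-hop 194.170.175.107 via tun0 (matched /0)


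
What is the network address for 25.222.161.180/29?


IP:   00011001.11011110.10100001.10110100
Mask: 11111111.11111111.11111111.11111000
AND operation:
Net:  00011001.11011110.10100001.10110000
Network: 25.222.161.176/29


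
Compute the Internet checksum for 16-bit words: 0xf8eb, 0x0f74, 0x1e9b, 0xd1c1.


Sum all words (with carry folding):
+ 0xf8eb = 0xf8eb
+ 0x0f74 = 0x0860
+ 0x1e9b = 0x26fb
+ 0xd1c1 = 0xf8bc
One's complement: ~0xf8bc
Checksum = 0x0743


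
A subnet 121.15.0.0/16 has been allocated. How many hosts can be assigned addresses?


Host bits = 32 - 16 = 16
Total addresses = 2^16 = 65536
Usable = total - 2 (network and broadcast)
Usable hosts: 65534


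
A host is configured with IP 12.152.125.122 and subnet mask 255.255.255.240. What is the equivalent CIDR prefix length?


Binary: 11111111.11111111.11111111.11110000
Count leading 1s
Prefix: /28


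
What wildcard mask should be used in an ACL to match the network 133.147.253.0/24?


Subnet mask: 255.255.255.0
Wildcard = 255.255.255.255 - subnet mask
255 - 255 = 0
255 - 255 = 0
255 - 255 = 0
255 - 0 = 255
Wildcard: 0.0.0.255


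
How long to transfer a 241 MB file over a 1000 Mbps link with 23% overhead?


Effective throughput = 1000 * (1 - 23/100) = 770 Mbps
File size in Mb = 241 * 8 = 1928 Mb
Time = 1928 / 770
Time = 2.5039 seconds


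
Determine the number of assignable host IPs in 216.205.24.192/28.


Host bits = 32 - 28 = 4
Total addresses = 2^4 = 16
Usable = total - 2 (network and broadcast)
Usable hosts: 14


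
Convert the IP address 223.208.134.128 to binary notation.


223 = 11011111
208 = 11010000
134 = 10000110
128 = 10000000
Binary: 11011111.11010000.10000110.10000000


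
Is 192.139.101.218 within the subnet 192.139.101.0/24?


Subnet network: 192.139.101.0
Test IP AND mask: 192.139.101.0
Yes, 192.139.101.218 is in 192.139.101.0/24


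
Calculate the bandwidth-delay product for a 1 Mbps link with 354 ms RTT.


BDP = bandwidth * RTT
= 1 Mbps * 354 ms
= 1 * 1e6 * 354 / 1000 bits
= 354000 bits
= 44250 bytes
= 43.2129 KB
BDP = 354000 bits (44250 bytes)


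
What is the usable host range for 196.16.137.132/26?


Network: 196.16.137.128
Broadcast: 196.16.137.191
First usable = network + 1
Last usable = broadcast - 1
Range: 196.16.137.129 to 196.16.137.190


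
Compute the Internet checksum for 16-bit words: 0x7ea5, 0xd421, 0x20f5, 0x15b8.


Sum all words (with carry folding):
+ 0x7ea5 = 0x7ea5
+ 0xd421 = 0x52c7
+ 0x20f5 = 0x73bc
+ 0x15b8 = 0x8974
One's complement: ~0x8974
Checksum = 0x768b


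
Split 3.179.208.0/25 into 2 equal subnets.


New prefix = 25 + 1 = 26
Each subnet has 64 addresses
  3.179.208.0/26
  3.179.208.64/26
Subnets: 3.179.208.0/26, 3.179.208.64/26


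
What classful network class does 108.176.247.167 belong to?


First octet: 108
Binary: 01101100
0xxxxxxx -> Class A (1-126)
Class A, default mask 255.0.0.0 (/8)


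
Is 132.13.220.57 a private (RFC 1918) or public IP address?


RFC 1918 private ranges:
  10.0.0.0/8 (10.0.0.0 - 10.255.255.255)
  172.16.0.0/12 (172.16.0.0 - 172.31.255.255)
  192.168.0.0/16 (192.168.0.0 - 192.168.255.255)
Public (not in any RFC 1918 range)


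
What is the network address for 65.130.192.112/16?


IP:   01000001.10000010.11000000.01110000
Mask: 11111111.11111111.00000000.00000000
AND operation:
Net:  01000001.10000010.00000000.00000000
Network: 65.130.0.0/16


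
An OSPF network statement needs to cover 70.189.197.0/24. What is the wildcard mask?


Subnet mask: 255.255.255.0
Wildcard = 255.255.255.255 - subnet mask
255 - 255 = 0
255 - 255 = 0
255 - 255 = 0
255 - 0 = 255
Wildcard: 0.0.0.255


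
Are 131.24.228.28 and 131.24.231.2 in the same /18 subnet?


Mask: 255.255.192.0
131.24.228.28 AND mask = 131.24.192.0
131.24.231.2 AND mask = 131.24.192.0
Yes, same subnet (131.24.192.0)


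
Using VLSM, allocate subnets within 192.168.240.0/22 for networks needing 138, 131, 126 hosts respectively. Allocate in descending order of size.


138 hosts -> /24 (254 usable): 192.168.240.0/24
131 hosts -> /24 (254 usable): 192.168.241.0/24
126 hosts -> /25 (126 usable): 192.168.242.0/25
Allocation: 192.168.240.0/24 (138 hosts, 254 usable); 192.168.241.0/24 (131 hosts, 254 usable); 192.168.242.0/25 (126 hosts, 126 usable)


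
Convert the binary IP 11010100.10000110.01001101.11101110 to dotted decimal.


11010100 = 212
10000110 = 134
01001101 = 77
11101110 = 238
IP: 212.134.77.238


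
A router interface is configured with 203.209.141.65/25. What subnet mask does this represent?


/25 means 25 network bits, 7 host bits
Binary: 11111111111111111111111110000000
Mask: 255.255.255.128


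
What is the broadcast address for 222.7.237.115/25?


Network: 222.7.237.0/25
Host bits = 7
Set all host bits to 1:
Broadcast: 222.7.237.127


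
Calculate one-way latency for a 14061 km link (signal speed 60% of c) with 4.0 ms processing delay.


Speed = 0.6 * 3e5 km/s = 180000 km/s
Propagation delay = 14061 / 180000 = 0.0781 s = 78.1167 ms
Processing delay = 4.0 ms
Total one-way latency = 82.1167 ms


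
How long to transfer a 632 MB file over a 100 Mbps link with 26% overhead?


Effective throughput = 100 * (1 - 26/100) = 74 Mbps
File size in Mb = 632 * 8 = 5056 Mb
Time = 5056 / 74
Time = 68.3243 seconds


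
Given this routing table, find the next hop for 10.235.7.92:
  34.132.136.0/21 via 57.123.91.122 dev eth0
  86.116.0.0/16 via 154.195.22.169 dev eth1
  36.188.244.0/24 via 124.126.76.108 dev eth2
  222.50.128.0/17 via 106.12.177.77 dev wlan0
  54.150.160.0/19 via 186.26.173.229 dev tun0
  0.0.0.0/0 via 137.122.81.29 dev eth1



Longest prefix match for 10.235.7.92:
  /21 34.132.136.0: no
  /16 86.116.0.0: no
  /24 36.188.244.0: no
  /17 222.50.128.0: no
  /19 54.150.160.0: no
  /0 0.0.0.0: MATCH
Selected: next-hop 137.122.81.29 via eth1 (matched /0)


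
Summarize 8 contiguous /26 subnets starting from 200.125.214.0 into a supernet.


Original prefix: /26
Number of subnets: 8 = 2^3
New prefix = 26 - 3 = 23
Supernet: 200.125.214.0/23


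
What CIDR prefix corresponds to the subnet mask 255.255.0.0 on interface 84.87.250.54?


Binary: 11111111.11111111.00000000.00000000
Count leading 1s
Prefix: /16


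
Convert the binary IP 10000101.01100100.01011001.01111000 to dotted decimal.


10000101 = 133
01100100 = 100
01011001 = 89
01111000 = 120
IP: 133.100.89.120


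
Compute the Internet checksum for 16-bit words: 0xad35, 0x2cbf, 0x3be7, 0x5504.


Sum all words (with carry folding):
+ 0xad35 = 0xad35
+ 0x2cbf = 0xd9f4
+ 0x3be7 = 0x15dc
+ 0x5504 = 0x6ae0
One's complement: ~0x6ae0
Checksum = 0x951f


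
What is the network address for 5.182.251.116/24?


IP:   00000101.10110110.11111011.01110100
Mask: 11111111.11111111.11111111.00000000
AND operation:
Net:  00000101.10110110.11111011.00000000
Network: 5.182.251.0/24


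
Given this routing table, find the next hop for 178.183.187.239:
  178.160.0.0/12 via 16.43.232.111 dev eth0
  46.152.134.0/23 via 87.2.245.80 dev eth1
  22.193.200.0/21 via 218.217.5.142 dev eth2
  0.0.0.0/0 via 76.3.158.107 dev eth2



Longest prefix match for 178.183.187.239:
  /12 178.160.0.0: no
  /23 46.152.134.0: no
  /21 22.193.200.0: no
  /0 0.0.0.0: MATCH
Selected: next-hop 76.3.158.107 via eth2 (matched /0)


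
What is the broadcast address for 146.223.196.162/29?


Network: 146.223.196.160/29
Host bits = 3
Set all host bits to 1:
Broadcast: 146.223.196.167


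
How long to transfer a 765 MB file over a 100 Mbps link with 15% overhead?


Effective throughput = 100 * (1 - 15/100) = 85 Mbps
File size in Mb = 765 * 8 = 6120 Mb
Time = 6120 / 85
Time = 72 seconds


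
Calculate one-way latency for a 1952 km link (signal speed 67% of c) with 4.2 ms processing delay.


Speed = 0.67 * 3e5 km/s = 201000 km/s
Propagation delay = 1952 / 201000 = 0.0097 s = 9.7114 ms
Processing delay = 4.2 ms
Total one-way latency = 13.9114 ms


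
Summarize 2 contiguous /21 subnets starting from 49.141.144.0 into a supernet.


Original prefix: /21
Number of subnets: 2 = 2^1
New prefix = 21 - 1 = 20
Supernet: 49.141.144.0/20


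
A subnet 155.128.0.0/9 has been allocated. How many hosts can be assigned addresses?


Host bits = 32 - 9 = 23
Total addresses = 2^23 = 8388608
Usable = total - 2 (network and broadcast)
Usable hosts: 8388606


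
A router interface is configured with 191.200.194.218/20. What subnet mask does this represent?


/20 means 20 network bits, 12 host bits
Binary: 11111111111111111111000000000000
Mask: 255.255.240.0


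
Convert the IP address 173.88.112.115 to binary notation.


173 = 10101101
88 = 01011000
112 = 01110000
115 = 01110011
Binary: 10101101.01011000.01110000.01110011


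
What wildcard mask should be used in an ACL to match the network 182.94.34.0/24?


Subnet mask: 255.255.255.0
Wildcard = 255.255.255.255 - subnet mask
255 - 255 = 0
255 - 255 = 0
255 - 255 = 0
255 - 0 = 255
Wildcard: 0.0.0.255


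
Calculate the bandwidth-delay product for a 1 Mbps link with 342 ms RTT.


BDP = bandwidth * RTT
= 1 Mbps * 342 ms
= 1 * 1e6 * 342 / 1000 bits
= 342000 bits
= 42750 bytes
= 41.748 KB
BDP = 342000 bits (42750 bytes)


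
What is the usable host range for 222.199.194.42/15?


Network: 222.198.0.0
Broadcast: 222.199.255.255
First usable = network + 1
Last usable = broadcast - 1
Range: 222.198.0.1 to 222.199.255.254


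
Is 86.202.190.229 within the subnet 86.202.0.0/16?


Subnet network: 86.202.0.0
Test IP AND mask: 86.202.0.0
Yes, 86.202.190.229 is in 86.202.0.0/16


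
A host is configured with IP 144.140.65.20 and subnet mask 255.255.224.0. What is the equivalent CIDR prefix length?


Binary: 11111111.11111111.11100000.00000000
Count leading 1s
Prefix: /19


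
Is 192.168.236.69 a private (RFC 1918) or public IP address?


RFC 1918 private ranges:
  10.0.0.0/8 (10.0.0.0 - 10.255.255.255)
  172.16.0.0/12 (172.16.0.0 - 172.31.255.255)
  192.168.0.0/16 (192.168.0.0 - 192.168.255.255)
Private (in 192.168.0.0/16)


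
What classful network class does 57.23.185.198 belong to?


First octet: 57
Binary: 00111001
0xxxxxxx -> Class A (1-126)
Class A, default mask 255.0.0.0 (/8)


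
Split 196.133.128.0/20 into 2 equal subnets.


New prefix = 20 + 1 = 21
Each subnet has 2048 addresses
  196.133.128.0/21
  196.133.136.0/21
Subnets: 196.133.128.0/21, 196.133.136.0/21


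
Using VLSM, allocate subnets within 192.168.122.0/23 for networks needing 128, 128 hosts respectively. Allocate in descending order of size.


128 hosts -> /24 (254 usable): 192.168.122.0/24
128 hosts -> /24 (254 usable): 192.168.123.0/24
Allocation: 192.168.122.0/24 (128 hosts, 254 usable); 192.168.123.0/24 (128 hosts, 254 usable)


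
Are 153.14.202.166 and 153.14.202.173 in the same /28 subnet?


Mask: 255.255.255.240
153.14.202.166 AND mask = 153.14.202.160
153.14.202.173 AND mask = 153.14.202.160
Yes, same subnet (153.14.202.160)


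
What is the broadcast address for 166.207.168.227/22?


Network: 166.207.168.0/22
Host bits = 10
Set all host bits to 1:
Broadcast: 166.207.171.255


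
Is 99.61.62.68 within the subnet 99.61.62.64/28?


Subnet network: 99.61.62.64
Test IP AND mask: 99.61.62.64
Yes, 99.61.62.68 is in 99.61.62.64/28


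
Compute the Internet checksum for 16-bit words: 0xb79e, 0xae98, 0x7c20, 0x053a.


Sum all words (with carry folding):
+ 0xb79e = 0xb79e
+ 0xae98 = 0x6637
+ 0x7c20 = 0xe257
+ 0x053a = 0xe791
One's complement: ~0xe791
Checksum = 0x186e


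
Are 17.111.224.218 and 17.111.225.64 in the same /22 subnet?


Mask: 255.255.252.0
17.111.224.218 AND mask = 17.111.224.0
17.111.225.64 AND mask = 17.111.224.0
Yes, same subnet (17.111.224.0)


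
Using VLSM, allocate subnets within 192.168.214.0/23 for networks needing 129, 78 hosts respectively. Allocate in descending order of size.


129 hosts -> /24 (254 usable): 192.168.214.0/24
78 hosts -> /25 (126 usable): 192.168.215.0/25
Allocation: 192.168.214.0/24 (129 hosts, 254 usable); 192.168.215.0/25 (78 hosts, 126 usable)


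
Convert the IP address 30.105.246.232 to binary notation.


30 = 00011110
105 = 01101001
246 = 11110110
232 = 11101000
Binary: 00011110.01101001.11110110.11101000


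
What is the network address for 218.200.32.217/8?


IP:   11011010.11001000.00100000.11011001
Mask: 11111111.00000000.00000000.00000000
AND operation:
Net:  11011010.00000000.00000000.00000000
Network: 218.0.0.0/8


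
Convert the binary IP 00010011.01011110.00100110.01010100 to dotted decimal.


00010011 = 19
01011110 = 94
00100110 = 38
01010100 = 84
IP: 19.94.38.84


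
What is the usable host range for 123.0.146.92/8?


Network: 123.0.0.0
Broadcast: 123.255.255.255
First usable = network + 1
Last usable = broadcast - 1
Range: 123.0.0.1 to 123.255.255.254


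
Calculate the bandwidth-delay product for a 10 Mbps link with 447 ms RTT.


BDP = bandwidth * RTT
= 10 Mbps * 447 ms
= 10 * 1e6 * 447 / 1000 bits
= 4470000 bits
= 558750 bytes
= 545.6543 KB
BDP = 4470000 bits (558750 bytes)


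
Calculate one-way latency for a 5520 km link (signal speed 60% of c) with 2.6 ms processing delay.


Speed = 0.6 * 3e5 km/s = 180000 km/s
Propagation delay = 5520 / 180000 = 0.0307 s = 30.6667 ms
Processing delay = 2.6 ms
Total one-way latency = 33.2667 ms


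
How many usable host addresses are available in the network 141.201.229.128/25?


Host bits = 32 - 25 = 7
Total addresses = 2^7 = 128
Usable = total - 2 (network and broadcast)
Usable hosts: 126


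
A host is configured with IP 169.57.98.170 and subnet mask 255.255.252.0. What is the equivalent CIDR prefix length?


Binary: 11111111.11111111.11111100.00000000
Count leading 1s
Prefix: /22


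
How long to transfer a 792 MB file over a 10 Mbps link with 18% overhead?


Effective throughput = 10 * (1 - 18/100) = 8.2 Mbps
File size in Mb = 792 * 8 = 6336 Mb
Time = 6336 / 8.2
Time = 772.6829 seconds


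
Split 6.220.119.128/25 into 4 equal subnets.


New prefix = 25 + 2 = 27
Each subnet has 32 addresses
  6.220.119.128/27
  6.220.119.160/27
  6.220.119.192/27
  6.220.119.224/27
Subnets: 6.220.119.128/27, 6.220.119.160/27, 6.220.119.192/27, 6.220.119.224/27


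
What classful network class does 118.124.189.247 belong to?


First octet: 118
Binary: 01110110
0xxxxxxx -> Class A (1-126)
Class A, default mask 255.0.0.0 (/8)


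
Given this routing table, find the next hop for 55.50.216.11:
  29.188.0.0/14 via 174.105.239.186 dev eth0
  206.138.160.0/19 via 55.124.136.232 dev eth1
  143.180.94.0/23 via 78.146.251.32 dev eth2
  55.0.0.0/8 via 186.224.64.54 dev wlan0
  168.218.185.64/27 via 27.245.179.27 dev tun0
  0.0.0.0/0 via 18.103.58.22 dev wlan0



Longest prefix match for 55.50.216.11:
  /14 29.188.0.0: no
  /19 206.138.160.0: no
  /23 143.180.94.0: no
  /8 55.0.0.0: MATCH
  /27 168.218.185.64: no
  /0 0.0.0.0: MATCH
Selected: next-hop 186.224.64.54 via wlan0 (matched /8)


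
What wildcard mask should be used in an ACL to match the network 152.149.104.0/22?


Subnet mask: 255.255.252.0
Wildcard = 255.255.255.255 - subnet mask
255 - 255 = 0
255 - 255 = 0
255 - 252 = 3
255 - 0 = 255
Wildcard: 0.0.3.255


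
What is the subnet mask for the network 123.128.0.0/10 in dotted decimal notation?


/10 means 10 network bits, 22 host bits
Binary: 11111111110000000000000000000000
Mask: 255.192.0.0


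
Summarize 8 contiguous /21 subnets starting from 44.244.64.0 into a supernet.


Original prefix: /21
Number of subnets: 8 = 2^3
New prefix = 21 - 3 = 18
Supernet: 44.244.64.0/18


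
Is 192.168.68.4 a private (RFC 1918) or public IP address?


RFC 1918 private ranges:
  10.0.0.0/8 (10.0.0.0 - 10.255.255.255)
  172.16.0.0/12 (172.16.0.0 - 172.31.255.255)
  192.168.0.0/16 (192.168.0.0 - 192.168.255.255)
Private (in 192.168.0.0/16)


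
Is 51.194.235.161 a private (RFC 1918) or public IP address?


RFC 1918 private ranges:
  10.0.0.0/8 (10.0.0.0 - 10.255.255.255)
  172.16.0.0/12 (172.16.0.0 - 172.31.255.255)
  192.168.0.0/16 (192.168.0.0 - 192.168.255.255)
Public (not in any RFC 1918 range)


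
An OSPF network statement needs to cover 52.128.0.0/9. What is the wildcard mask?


Subnet mask: 255.128.0.0
Wildcard = 255.255.255.255 - subnet mask
255 - 255 = 0
255 - 128 = 127
255 - 0 = 255
255 - 0 = 255
Wildcard: 0.127.255.255


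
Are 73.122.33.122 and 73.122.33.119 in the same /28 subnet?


Mask: 255.255.255.240
73.122.33.122 AND mask = 73.122.33.112
73.122.33.119 AND mask = 73.122.33.112
Yes, same subnet (73.122.33.112)


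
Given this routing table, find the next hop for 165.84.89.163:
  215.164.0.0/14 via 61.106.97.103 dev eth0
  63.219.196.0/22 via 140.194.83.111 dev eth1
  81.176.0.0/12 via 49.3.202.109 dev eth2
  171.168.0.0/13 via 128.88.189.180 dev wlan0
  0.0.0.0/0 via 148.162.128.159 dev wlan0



Longest prefix match for 165.84.89.163:
  /14 215.164.0.0: no
  /22 63.219.196.0: no
  /12 81.176.0.0: no
  /13 171.168.0.0: no
  /0 0.0.0.0: MATCH
Selected: next-hop 148.162.128.159 via wlan0 (matched /0)


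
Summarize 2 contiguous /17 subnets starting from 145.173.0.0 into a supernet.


Original prefix: /17
Number of subnets: 2 = 2^1
New prefix = 17 - 1 = 16
Supernet: 145.173.0.0/16


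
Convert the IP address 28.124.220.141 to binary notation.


28 = 00011100
124 = 01111100
220 = 11011100
141 = 10001101
Binary: 00011100.01111100.11011100.10001101


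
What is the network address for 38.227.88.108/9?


IP:   00100110.11100011.01011000.01101100
Mask: 11111111.10000000.00000000.00000000
AND operation:
Net:  00100110.10000000.00000000.00000000
Network: 38.128.0.0/9


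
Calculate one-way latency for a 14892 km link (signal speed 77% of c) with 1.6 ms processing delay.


Speed = 0.77 * 3e5 km/s = 231000 km/s
Propagation delay = 14892 / 231000 = 0.0645 s = 64.4675 ms
Processing delay = 1.6 ms
Total one-way latency = 66.0675 ms


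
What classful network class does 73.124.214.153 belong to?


First octet: 73
Binary: 01001001
0xxxxxxx -> Class A (1-126)
Class A, default mask 255.0.0.0 (/8)


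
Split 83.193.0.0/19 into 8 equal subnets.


New prefix = 19 + 3 = 22
Each subnet has 1024 addresses
  83.193.0.0/22
  83.193.4.0/22
  83.193.8.0/22
  83.193.12.0/22
  83.193.16.0/22
  83.193.20.0/22
  83.193.24.0/22
  83.193.28.0/22
Subnets: 83.193.0.0/22, 83.193.4.0/22, 83.193.8.0/22, 83.193.12.0/22, 83.193.16.0/22, 83.193.20.0/22, 83.193.24.0/22, 83.193.28.0/22


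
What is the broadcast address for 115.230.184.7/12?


Network: 115.224.0.0/12
Host bits = 20
Set all host bits to 1:
Broadcast: 115.239.255.255


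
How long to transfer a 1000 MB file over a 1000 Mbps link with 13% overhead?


Effective throughput = 1000 * (1 - 13/100) = 870 Mbps
File size in Mb = 1000 * 8 = 8000 Mb
Time = 8000 / 870
Time = 9.1954 seconds


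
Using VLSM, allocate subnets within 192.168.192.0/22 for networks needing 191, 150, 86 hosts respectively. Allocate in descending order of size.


191 hosts -> /24 (254 usable): 192.168.192.0/24
150 hosts -> /24 (254 usable): 192.168.193.0/24
86 hosts -> /25 (126 usable): 192.168.194.0/25
Allocation: 192.168.192.0/24 (191 hosts, 254 usable); 192.168.193.0/24 (150 hosts, 254 usable); 192.168.194.0/25 (86 hosts, 126 usable)


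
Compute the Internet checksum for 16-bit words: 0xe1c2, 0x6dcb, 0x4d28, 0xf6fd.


Sum all words (with carry folding):
+ 0xe1c2 = 0xe1c2
+ 0x6dcb = 0x4f8e
+ 0x4d28 = 0x9cb6
+ 0xf6fd = 0x93b4
One's complement: ~0x93b4
Checksum = 0x6c4b


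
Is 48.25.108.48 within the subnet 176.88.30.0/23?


Subnet network: 176.88.30.0
Test IP AND mask: 48.25.108.0
No, 48.25.108.48 is not in 176.88.30.0/23


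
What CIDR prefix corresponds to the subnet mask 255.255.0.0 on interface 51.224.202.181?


Binary: 11111111.11111111.00000000.00000000
Count leading 1s
Prefix: /16


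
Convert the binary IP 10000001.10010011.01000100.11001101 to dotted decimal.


10000001 = 129
10010011 = 147
01000100 = 68
11001101 = 205
IP: 129.147.68.205


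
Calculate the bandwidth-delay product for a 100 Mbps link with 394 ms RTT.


BDP = bandwidth * RTT
= 100 Mbps * 394 ms
= 100 * 1e6 * 394 / 1000 bits
= 39400000 bits
= 4925000 bytes
= 4809.5703 KB
BDP = 39400000 bits (4925000 bytes)


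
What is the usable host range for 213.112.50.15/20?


Network: 213.112.48.0
Broadcast: 213.112.63.255
First usable = network + 1
Last usable = broadcast - 1
Range: 213.112.48.1 to 213.112.63.254


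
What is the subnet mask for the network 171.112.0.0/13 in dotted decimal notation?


/13 means 13 network bits, 19 host bits
Binary: 11111111111110000000000000000000
Mask: 255.248.0.0


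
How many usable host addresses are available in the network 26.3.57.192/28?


Host bits = 32 - 28 = 4
Total addresses = 2^4 = 16
Usable = total - 2 (network and broadcast)
Usable hosts: 14


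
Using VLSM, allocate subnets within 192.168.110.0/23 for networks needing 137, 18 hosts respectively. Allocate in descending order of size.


137 hosts -> /24 (254 usable): 192.168.110.0/24
18 hosts -> /27 (30 usable): 192.168.111.0/27
Allocation: 192.168.110.0/24 (137 hosts, 254 usable); 192.168.111.0/27 (18 hosts, 30 usable)


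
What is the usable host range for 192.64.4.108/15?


Network: 192.64.0.0
Broadcast: 192.65.255.255
First usable = network + 1
Last usable = broadcast - 1
Range: 192.64.0.1 to 192.65.255.254


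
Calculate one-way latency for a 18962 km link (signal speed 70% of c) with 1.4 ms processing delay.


Speed = 0.7 * 3e5 km/s = 210000 km/s
Propagation delay = 18962 / 210000 = 0.0903 s = 90.2952 ms
Processing delay = 1.4 ms
Total one-way latency = 91.6952 ms


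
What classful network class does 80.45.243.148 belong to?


First octet: 80
Binary: 01010000
0xxxxxxx -> Class A (1-126)
Class A, default mask 255.0.0.0 (/8)


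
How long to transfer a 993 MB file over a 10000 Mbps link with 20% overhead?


Effective throughput = 10000 * (1 - 20/100) = 8000 Mbps
File size in Mb = 993 * 8 = 7944 Mb
Time = 7944 / 8000
Time = 0.993 seconds


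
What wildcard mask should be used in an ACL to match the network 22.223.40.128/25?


Subnet mask: 255.255.255.128
Wildcard = 255.255.255.255 - subnet mask
255 - 255 = 0
255 - 255 = 0
255 - 255 = 0
255 - 128 = 127
Wildcard: 0.0.0.127


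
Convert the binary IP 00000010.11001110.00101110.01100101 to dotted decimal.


00000010 = 2
11001110 = 206
00101110 = 46
01100101 = 101
IP: 2.206.46.101


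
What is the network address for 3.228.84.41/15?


IP:   00000011.11100100.01010100.00101001
Mask: 11111111.11111110.00000000.00000000
AND operation:
Net:  00000011.11100100.00000000.00000000
Network: 3.228.0.0/15


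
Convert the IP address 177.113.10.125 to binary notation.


177 = 10110001
113 = 01110001
10 = 00001010
125 = 01111101
Binary: 10110001.01110001.00001010.01111101


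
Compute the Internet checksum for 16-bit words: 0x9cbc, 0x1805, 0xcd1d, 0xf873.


Sum all words (with carry folding):
+ 0x9cbc = 0x9cbc
+ 0x1805 = 0xb4c1
+ 0xcd1d = 0x81df
+ 0xf873 = 0x7a53
One's complement: ~0x7a53
Checksum = 0x85ac


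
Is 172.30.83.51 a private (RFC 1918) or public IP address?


RFC 1918 private ranges:
  10.0.0.0/8 (10.0.0.0 - 10.255.255.255)
  172.16.0.0/12 (172.16.0.0 - 172.31.255.255)
  192.168.0.0/16 (192.168.0.0 - 192.168.255.255)
Private (in 172.16.0.0/12)


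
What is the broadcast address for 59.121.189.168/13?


Network: 59.120.0.0/13
Host bits = 19
Set all host bits to 1:
Broadcast: 59.127.255.255


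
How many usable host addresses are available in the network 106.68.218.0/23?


Host bits = 32 - 23 = 9
Total addresses = 2^9 = 512
Usable = total - 2 (network and broadcast)
Usable hosts: 510


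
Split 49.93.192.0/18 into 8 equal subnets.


New prefix = 18 + 3 = 21
Each subnet has 2048 addresses
  49.93.192.0/21
  49.93.200.0/21
  49.93.208.0/21
  49.93.216.0/21
  49.93.224.0/21
  49.93.232.0/21
  49.93.240.0/21
  49.93.248.0/21
Subnets: 49.93.192.0/21, 49.93.200.0/21, 49.93.208.0/21, 49.93.216.0/21, 49.93.224.0/21, 49.93.232.0/21, 49.93.240.0/21, 49.93.248.0/21


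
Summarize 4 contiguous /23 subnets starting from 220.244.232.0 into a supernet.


Original prefix: /23
Number of subnets: 4 = 2^2
New prefix = 23 - 2 = 21
Supernet: 220.244.232.0/21


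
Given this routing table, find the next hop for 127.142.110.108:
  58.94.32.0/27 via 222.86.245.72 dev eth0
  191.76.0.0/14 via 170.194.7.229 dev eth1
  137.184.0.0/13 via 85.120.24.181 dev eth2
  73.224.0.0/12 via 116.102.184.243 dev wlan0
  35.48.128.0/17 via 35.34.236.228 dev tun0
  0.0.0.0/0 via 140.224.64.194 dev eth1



Longest prefix match for 127.142.110.108:
  /27 58.94.32.0: no
  /14 191.76.0.0: no
  /13 137.184.0.0: no
  /12 73.224.0.0: no
  /17 35.48.128.0: no
  /0 0.0.0.0: MATCH
Selected: next-hop 140.224.64.194 via eth1 (matched /0)


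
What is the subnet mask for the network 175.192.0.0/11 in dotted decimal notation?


/11 means 11 network bits, 21 host bits
Binary: 11111111111000000000000000000000
Mask: 255.224.0.0


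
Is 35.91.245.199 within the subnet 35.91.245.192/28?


Subnet network: 35.91.245.192
Test IP AND mask: 35.91.245.192
Yes, 35.91.245.199 is in 35.91.245.192/28


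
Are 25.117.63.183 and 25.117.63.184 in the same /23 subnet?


Mask: 255.255.254.0
25.117.63.183 AND mask = 25.117.62.0
25.117.63.184 AND mask = 25.117.62.0
Yes, same subnet (25.117.62.0)


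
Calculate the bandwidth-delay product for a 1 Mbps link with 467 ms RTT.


BDP = bandwidth * RTT
= 1 Mbps * 467 ms
= 1 * 1e6 * 467 / 1000 bits
= 467000 bits
= 58375 bytes
= 57.0068 KB
BDP = 467000 bits (58375 bytes)


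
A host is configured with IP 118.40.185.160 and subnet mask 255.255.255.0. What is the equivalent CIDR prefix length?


Binary: 11111111.11111111.11111111.00000000
Count leading 1s
Prefix: /24


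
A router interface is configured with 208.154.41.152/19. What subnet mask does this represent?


/19 means 19 network bits, 13 host bits
Binary: 11111111111111111110000000000000
Mask: 255.255.224.0


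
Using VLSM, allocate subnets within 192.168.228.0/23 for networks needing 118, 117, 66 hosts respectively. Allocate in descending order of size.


118 hosts -> /25 (126 usable): 192.168.228.0/25
117 hosts -> /25 (126 usable): 192.168.228.128/25
66 hosts -> /25 (126 usable): 192.168.229.0/25
Allocation: 192.168.228.0/25 (118 hosts, 126 usable); 192.168.228.128/25 (117 hosts, 126 usable); 192.168.229.0/25 (66 hosts, 126 usable)


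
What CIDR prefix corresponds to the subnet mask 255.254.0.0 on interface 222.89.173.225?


Binary: 11111111.11111110.00000000.00000000
Count leading 1s
Prefix: /15


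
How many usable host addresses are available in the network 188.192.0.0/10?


Host bits = 32 - 10 = 22
Total addresses = 2^22 = 4194304
Usable = total - 2 (network and broadcast)
Usable hosts: 4194302


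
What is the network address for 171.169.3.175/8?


IP:   10101011.10101001.00000011.10101111
Mask: 11111111.00000000.00000000.00000000
AND operation:
Net:  10101011.00000000.00000000.00000000
Network: 171.0.0.0/8


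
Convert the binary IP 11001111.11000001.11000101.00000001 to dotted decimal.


11001111 = 207
11000001 = 193
11000101 = 197
00000001 = 1
IP: 207.193.197.1


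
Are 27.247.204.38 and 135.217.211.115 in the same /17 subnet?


Mask: 255.255.128.0
27.247.204.38 AND mask = 27.247.128.0
135.217.211.115 AND mask = 135.217.128.0
No, different subnets (27.247.128.0 vs 135.217.128.0)


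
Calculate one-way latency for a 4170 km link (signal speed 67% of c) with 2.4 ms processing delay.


Speed = 0.67 * 3e5 km/s = 201000 km/s
Propagation delay = 4170 / 201000 = 0.0207 s = 20.7463 ms
Processing delay = 2.4 ms
Total one-way latency = 23.1463 ms


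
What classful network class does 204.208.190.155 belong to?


First octet: 204
Binary: 11001100
110xxxxx -> Class C (192-223)
Class C, default mask 255.255.255.0 (/24)


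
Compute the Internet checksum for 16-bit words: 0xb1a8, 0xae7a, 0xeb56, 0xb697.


Sum all words (with carry folding):
+ 0xb1a8 = 0xb1a8
+ 0xae7a = 0x6023
+ 0xeb56 = 0x4b7a
+ 0xb697 = 0x0212
One's complement: ~0x0212
Checksum = 0xfded


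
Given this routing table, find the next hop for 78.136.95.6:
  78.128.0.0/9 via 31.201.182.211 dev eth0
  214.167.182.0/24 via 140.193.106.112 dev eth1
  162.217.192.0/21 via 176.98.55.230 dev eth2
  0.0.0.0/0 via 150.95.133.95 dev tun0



Longest prefix match for 78.136.95.6:
  /9 78.128.0.0: MATCH
  /24 214.167.182.0: no
  /21 162.217.192.0: no
  /0 0.0.0.0: MATCH
Selected: next-hop 31.201.182.211 via eth0 (matched /9)


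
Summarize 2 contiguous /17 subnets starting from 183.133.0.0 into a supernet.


Original prefix: /17
Number of subnets: 2 = 2^1
New prefix = 17 - 1 = 16
Supernet: 183.133.0.0/16


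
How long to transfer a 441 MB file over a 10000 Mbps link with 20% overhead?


Effective throughput = 10000 * (1 - 20/100) = 8000 Mbps
File size in Mb = 441 * 8 = 3528 Mb
Time = 3528 / 8000
Time = 0.441 seconds


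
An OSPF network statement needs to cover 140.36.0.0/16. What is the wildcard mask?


Subnet mask: 255.255.0.0
Wildcard = 255.255.255.255 - subnet mask
255 - 255 = 0
255 - 255 = 0
255 - 0 = 255
255 - 0 = 255
Wildcard: 0.0.255.255


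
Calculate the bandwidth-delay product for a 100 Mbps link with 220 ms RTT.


BDP = bandwidth * RTT
= 100 Mbps * 220 ms
= 100 * 1e6 * 220 / 1000 bits
= 22000000 bits
= 2750000 bytes
= 2685.5469 KB
BDP = 22000000 bits (2750000 bytes)


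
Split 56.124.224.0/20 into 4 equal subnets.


New prefix = 20 + 2 = 22
Each subnet has 1024 addresses
  56.124.224.0/22
  56.124.228.0/22
  56.124.232.0/22
  56.124.236.0/22
Subnets: 56.124.224.0/22, 56.124.228.0/22, 56.124.232.0/22, 56.124.236.0/22


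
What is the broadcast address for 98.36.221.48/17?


Network: 98.36.128.0/17
Host bits = 15
Set all host bits to 1:
Broadcast: 98.36.255.255


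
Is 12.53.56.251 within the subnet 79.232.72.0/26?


Subnet network: 79.232.72.0
Test IP AND mask: 12.53.56.192
No, 12.53.56.251 is not in 79.232.72.0/26


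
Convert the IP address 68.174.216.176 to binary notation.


68 = 01000100
174 = 10101110
216 = 11011000
176 = 10110000
Binary: 01000100.10101110.11011000.10110000


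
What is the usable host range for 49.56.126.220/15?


Network: 49.56.0.0
Broadcast: 49.57.255.255
First usable = network + 1
Last usable = broadcast - 1
Range: 49.56.0.1 to 49.57.255.254


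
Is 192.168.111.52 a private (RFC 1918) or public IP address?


RFC 1918 private ranges:
  10.0.0.0/8 (10.0.0.0 - 10.255.255.255)
  172.16.0.0/12 (172.16.0.0 - 172.31.255.255)
  192.168.0.0/16 (192.168.0.0 - 192.168.255.255)
Private (in 192.168.0.0/16)


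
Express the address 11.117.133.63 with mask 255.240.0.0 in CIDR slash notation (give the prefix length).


Binary: 11111111.11110000.00000000.00000000
Count leading 1s
Prefix: /12


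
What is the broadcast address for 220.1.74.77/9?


Network: 220.0.0.0/9
Host bits = 23
Set all host bits to 1:
Broadcast: 220.127.255.255


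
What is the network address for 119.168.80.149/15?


IP:   01110111.10101000.01010000.10010101
Mask: 11111111.11111110.00000000.00000000
AND operation:
Net:  01110111.10101000.00000000.00000000
Network: 119.168.0.0/15


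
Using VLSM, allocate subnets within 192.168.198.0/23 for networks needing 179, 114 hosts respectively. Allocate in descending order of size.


179 hosts -> /24 (254 usable): 192.168.198.0/24
114 hosts -> /25 (126 usable): 192.168.199.0/25
Allocation: 192.168.198.0/24 (179 hosts, 254 usable); 192.168.199.0/25 (114 hosts, 126 usable)


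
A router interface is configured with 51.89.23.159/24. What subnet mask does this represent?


/24 means 24 network bits, 8 host bits
Binary: 11111111111111111111111100000000
Mask: 255.255.255.0


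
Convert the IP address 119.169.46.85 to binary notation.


119 = 01110111
169 = 10101001
46 = 00101110
85 = 01010101
Binary: 01110111.10101001.00101110.01010101


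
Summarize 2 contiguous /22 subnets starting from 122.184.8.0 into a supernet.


Original prefix: /22
Number of subnets: 2 = 2^1
New prefix = 22 - 1 = 21
Supernet: 122.184.8.0/21


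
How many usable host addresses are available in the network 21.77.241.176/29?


Host bits = 32 - 29 = 3
Total addresses = 2^3 = 8
Usable = total - 2 (network and broadcast)
Usable hosts: 6


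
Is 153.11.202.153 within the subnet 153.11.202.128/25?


Subnet network: 153.11.202.128
Test IP AND mask: 153.11.202.128
Yes, 153.11.202.153 is in 153.11.202.128/25


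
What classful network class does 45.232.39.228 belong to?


First octet: 45
Binary: 00101101
0xxxxxxx -> Class A (1-126)
Class A, default mask 255.0.0.0 (/8)


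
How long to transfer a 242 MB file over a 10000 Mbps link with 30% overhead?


Effective throughput = 10000 * (1 - 30/100) = 7000 Mbps
File size in Mb = 242 * 8 = 1936 Mb
Time = 1936 / 7000
Time = 0.2766 seconds


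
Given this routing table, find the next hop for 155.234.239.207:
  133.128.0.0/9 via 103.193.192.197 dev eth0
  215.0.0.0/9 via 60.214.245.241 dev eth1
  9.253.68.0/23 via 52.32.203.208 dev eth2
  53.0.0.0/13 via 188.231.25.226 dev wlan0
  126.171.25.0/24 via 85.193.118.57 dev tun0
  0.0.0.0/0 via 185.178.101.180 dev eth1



Longest prefix match for 155.234.239.207:
  /9 133.128.0.0: no
  /9 215.0.0.0: no
  /23 9.253.68.0: no
  /13 53.0.0.0: no
  /24 126.171.25.0: no
  /0 0.0.0.0: MATCH
Selected: next-hop 185.178.101.180 via eth1 (matched /0)


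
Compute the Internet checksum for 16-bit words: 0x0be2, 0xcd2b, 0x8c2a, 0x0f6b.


Sum all words (with carry folding):
+ 0x0be2 = 0x0be2
+ 0xcd2b = 0xd90d
+ 0x8c2a = 0x6538
+ 0x0f6b = 0x74a3
One's complement: ~0x74a3
Checksum = 0x8b5c


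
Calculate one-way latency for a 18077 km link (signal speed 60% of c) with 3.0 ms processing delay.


Speed = 0.6 * 3e5 km/s = 180000 km/s
Propagation delay = 18077 / 180000 = 0.1004 s = 100.4278 ms
Processing delay = 3.0 ms
Total one-way latency = 103.4278 ms


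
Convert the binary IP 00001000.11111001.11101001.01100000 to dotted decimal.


00001000 = 8
11111001 = 249
11101001 = 233
01100000 = 96
IP: 8.249.233.96


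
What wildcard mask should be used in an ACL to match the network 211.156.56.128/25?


Subnet mask: 255.255.255.128
Wildcard = 255.255.255.255 - subnet mask
255 - 255 = 0
255 - 255 = 0
255 - 255 = 0
255 - 128 = 127
Wildcard: 0.0.0.127


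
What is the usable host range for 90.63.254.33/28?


Network: 90.63.254.32
Broadcast: 90.63.254.47
First usable = network + 1
Last usable = broadcast - 1
Range: 90.63.254.33 to 90.63.254.46


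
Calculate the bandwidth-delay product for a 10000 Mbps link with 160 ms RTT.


BDP = bandwidth * RTT
= 10000 Mbps * 160 ms
= 10000 * 1e6 * 160 / 1000 bits
= 1600000000 bits
= 200000000 bytes
= 195312.5 KB
BDP = 1600000000 bits (200000000 bytes)


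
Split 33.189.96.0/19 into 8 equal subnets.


New prefix = 19 + 3 = 22
Each subnet has 1024 addresses
  33.189.96.0/22
  33.189.100.0/22
  33.189.104.0/22
  33.189.108.0/22
  33.189.112.0/22
  33.189.116.0/22
  33.189.120.0/22
  33.189.124.0/22
Subnets: 33.189.96.0/22, 33.189.100.0/22, 33.189.104.0/22, 33.189.108.0/22, 33.189.112.0/22, 33.189.116.0/22, 33.189.120.0/22, 33.189.124.0/22


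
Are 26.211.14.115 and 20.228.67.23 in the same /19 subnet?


Mask: 255.255.224.0
26.211.14.115 AND mask = 26.211.0.0
20.228.67.23 AND mask = 20.228.64.0
No, different subnets (26.211.0.0 vs 20.228.64.0)


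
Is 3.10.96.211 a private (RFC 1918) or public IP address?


RFC 1918 private ranges:
  10.0.0.0/8 (10.0.0.0 - 10.255.255.255)
  172.16.0.0/12 (172.16.0.0 - 172.31.255.255)
  192.168.0.0/16 (192.168.0.0 - 192.168.255.255)
Public (not in any RFC 1918 range)


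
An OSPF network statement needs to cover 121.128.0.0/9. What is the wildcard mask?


Subnet mask: 255.128.0.0
Wildcard = 255.255.255.255 - subnet mask
255 - 255 = 0
255 - 128 = 127
255 - 0 = 255
255 - 0 = 255
Wildcard: 0.127.255.255


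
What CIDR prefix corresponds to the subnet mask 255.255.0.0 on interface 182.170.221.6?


Binary: 11111111.11111111.00000000.00000000
Count leading 1s
Prefix: /16


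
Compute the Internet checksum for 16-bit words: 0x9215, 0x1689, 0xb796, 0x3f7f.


Sum all words (with carry folding):
+ 0x9215 = 0x9215
+ 0x1689 = 0xa89e
+ 0xb796 = 0x6035
+ 0x3f7f = 0x9fb4
One's complement: ~0x9fb4
Checksum = 0x604b


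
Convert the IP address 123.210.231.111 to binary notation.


123 = 01111011
210 = 11010010
231 = 11100111
111 = 01101111
Binary: 01111011.11010010.11100111.01101111


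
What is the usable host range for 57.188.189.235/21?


Network: 57.188.184.0
Broadcast: 57.188.191.255
First usable = network + 1
Last usable = broadcast - 1
Range: 57.188.184.1 to 57.188.191.254


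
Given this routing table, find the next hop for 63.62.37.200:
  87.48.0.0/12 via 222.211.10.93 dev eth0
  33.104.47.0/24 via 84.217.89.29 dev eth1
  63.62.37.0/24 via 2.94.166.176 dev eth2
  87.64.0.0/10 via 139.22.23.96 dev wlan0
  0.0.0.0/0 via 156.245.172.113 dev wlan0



Longest prefix match for 63.62.37.200:
  /12 87.48.0.0: no
  /24 33.104.47.0: no
  /24 63.62.37.0: MATCH
  /10 87.64.0.0: no
  /0 0.0.0.0: MATCH
Selected: next-hop 2.94.166.176 via eth2 (matched /24)
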